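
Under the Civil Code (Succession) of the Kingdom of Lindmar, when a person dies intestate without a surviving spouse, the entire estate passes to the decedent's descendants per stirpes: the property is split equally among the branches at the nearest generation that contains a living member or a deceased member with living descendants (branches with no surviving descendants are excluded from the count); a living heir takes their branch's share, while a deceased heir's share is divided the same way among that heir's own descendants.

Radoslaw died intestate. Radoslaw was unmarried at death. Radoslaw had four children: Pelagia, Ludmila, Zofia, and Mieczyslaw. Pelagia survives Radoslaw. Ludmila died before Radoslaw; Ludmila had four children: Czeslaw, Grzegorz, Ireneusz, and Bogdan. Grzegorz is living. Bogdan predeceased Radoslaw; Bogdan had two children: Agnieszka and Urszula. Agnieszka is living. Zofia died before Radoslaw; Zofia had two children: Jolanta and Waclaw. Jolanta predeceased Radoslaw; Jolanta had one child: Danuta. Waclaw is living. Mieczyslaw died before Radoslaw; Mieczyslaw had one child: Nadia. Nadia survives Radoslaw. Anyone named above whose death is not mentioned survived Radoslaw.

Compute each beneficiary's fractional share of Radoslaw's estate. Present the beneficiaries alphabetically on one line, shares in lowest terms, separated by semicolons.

Agnieszka 1/32; Czeslaw 1/16; Danuta 1/8; Grzegorz 1/16; Ireneusz 1/16; Nadia 1/4; Pelagia 1/4; Urszula 1/32; Waclaw 1/8

There is no surviving spouse, so the entire estate passes to Radoslaw's descendants per stirpes.
The estate is divided into 4 equal shares of 1/4 among Pelagia, Ludmila, Zofia, Mieczyslaw.
Pelagia is living and takes 1/4.
Ludmila predeceased; the 1/4 allotted to Ludmila's branch passes to Ludmila's issue by representation.
The 1/4 is divided into 4 equal shares of 1/16 among Czeslaw, Grzegorz, Ireneusz, Bogdan.
Czeslaw is living and takes 1/16.
Grzegorz is living and takes 1/16.
Ireneusz is living and takes 1/16.
Bogdan predeceased; the 1/16 allotted to Bogdan's branch passes to Bogdan's issue by representation.
The 1/16 is divided into 2 equal shares of 1/32 among Agnieszka, Urszula.
Agnieszka is living and takes 1/32.
Urszula is living and takes 1/32.
Zofia predeceased; the 1/4 allotted to Zofia's branch passes to Zofia's issue by representation.
The 1/4 is divided into 2 equal shares of 1/8 among Jolanta, Waclaw.
Jolanta predeceased; the 1/8 allotted to Jolanta's branch passes to Jolanta's issue by representation.
Danuta is the sole taker at this level and receives the full 1/8.
Waclaw is living and takes 1/8.
Mieczyslaw predeceased; the 1/4 allotted to Mieczyslaw's branch passes to Mieczyslaw's issue by representation.
Nadia is the sole taker at this level and receives the full 1/4.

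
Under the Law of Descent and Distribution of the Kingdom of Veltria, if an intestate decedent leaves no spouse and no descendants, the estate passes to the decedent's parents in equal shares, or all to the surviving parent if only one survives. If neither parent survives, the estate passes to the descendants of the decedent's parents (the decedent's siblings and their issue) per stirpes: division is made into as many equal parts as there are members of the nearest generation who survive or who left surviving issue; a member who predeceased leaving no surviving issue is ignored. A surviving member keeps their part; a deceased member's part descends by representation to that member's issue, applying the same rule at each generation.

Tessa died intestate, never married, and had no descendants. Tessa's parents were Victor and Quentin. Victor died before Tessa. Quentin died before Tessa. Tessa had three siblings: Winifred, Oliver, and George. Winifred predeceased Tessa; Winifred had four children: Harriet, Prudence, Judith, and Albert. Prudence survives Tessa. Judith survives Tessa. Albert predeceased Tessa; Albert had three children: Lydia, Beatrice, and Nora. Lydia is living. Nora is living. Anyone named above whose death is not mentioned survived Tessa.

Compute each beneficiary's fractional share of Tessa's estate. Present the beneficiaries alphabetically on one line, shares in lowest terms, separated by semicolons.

Beatrice 1/36; George 1/3; Harriet 1/12; Judith 1/12; Lydia 1/36; Nora 1/36; Oliver 1/3; Prudence 1/12

Neither parent survives and there are no descendants, so the estate passes to Tessa's siblings and their issue per stirpes.
The estate is divided into 3 equal shares of 1/3 among Winifred, Oliver, George.
Winifred predeceased; the 1/3 allotted to Winifred's branch passes to Winifred's issue by representation.
The 1/3 is divided into 4 equal shares of 1/12 among Harriet, Prudence, Judith, Albert.
Harriet is living and takes 1/12.
Prudence is living and takes 1/12.
Judith is living and takes 1/12.
Albert predeceased; the 1/12 allotted to Albert's branch passes to Albert's issue by representation.
The 1/12 is divided into 3 equal shares of 1/36 among Lydia, Beatrice, Nora.
Lydia is living and takes 1/36.
Beatrice is living and takes 1/36.
Nora is living and takes 1/36.
Oliver is living and takes 1/3.
George is living and takes 1/3.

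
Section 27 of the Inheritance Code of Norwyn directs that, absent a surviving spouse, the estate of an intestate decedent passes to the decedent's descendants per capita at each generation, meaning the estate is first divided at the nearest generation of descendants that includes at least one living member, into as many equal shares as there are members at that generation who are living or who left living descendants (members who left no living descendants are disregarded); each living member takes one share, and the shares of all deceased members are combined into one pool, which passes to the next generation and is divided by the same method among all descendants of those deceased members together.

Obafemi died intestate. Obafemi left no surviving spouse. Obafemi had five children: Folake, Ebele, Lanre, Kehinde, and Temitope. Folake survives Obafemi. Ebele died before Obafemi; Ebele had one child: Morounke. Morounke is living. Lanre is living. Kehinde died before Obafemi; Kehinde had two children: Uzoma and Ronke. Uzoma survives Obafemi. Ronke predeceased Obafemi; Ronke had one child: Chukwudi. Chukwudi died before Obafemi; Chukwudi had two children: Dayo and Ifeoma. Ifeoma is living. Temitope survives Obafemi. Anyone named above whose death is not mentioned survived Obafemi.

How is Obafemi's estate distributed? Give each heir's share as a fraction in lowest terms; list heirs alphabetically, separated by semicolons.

There is no surviving spouse, so the entire estate passes to Obafemi's descendants per capita at each generation.
At generation 1 (Folake, Ebele, Lanre, Kehinde, Temitope) there are 5 shares of (1)/5 = 1/5 each.
Living: Folake, Lanre, and Temitope — each takes 1/5.
Deceased: Ebele and Kehinde. Their combined 2/5 is pooled and carried to generation 2.
At generation 2 (Morounke, Uzoma, Ronke) there are 3 shares of (2/5)/3 = 2/15 each.
Living: Morounke and Uzoma — each takes 2/15.
Deceased: Ronke. That 2/15 share is carried to generation 3.
At generation 3 (Chukwudi) there are 1 shares of (2/15)/1 = 2/15 each.
Deceased: Chukwudi. That 2/15 share is carried to generation 4.
At generation 4 (Dayo, Ifeoma) there are 2 shares of (2/15)/2 = 1/15 each.
Living: Dayo and Ifeoma — each takes 1/15.

Dayo 1/15; Folake 1/5; Ifeoma 1/15; Lanre 1/5; Morounke 2/15; Temitope 1/5; Uzoma 2/15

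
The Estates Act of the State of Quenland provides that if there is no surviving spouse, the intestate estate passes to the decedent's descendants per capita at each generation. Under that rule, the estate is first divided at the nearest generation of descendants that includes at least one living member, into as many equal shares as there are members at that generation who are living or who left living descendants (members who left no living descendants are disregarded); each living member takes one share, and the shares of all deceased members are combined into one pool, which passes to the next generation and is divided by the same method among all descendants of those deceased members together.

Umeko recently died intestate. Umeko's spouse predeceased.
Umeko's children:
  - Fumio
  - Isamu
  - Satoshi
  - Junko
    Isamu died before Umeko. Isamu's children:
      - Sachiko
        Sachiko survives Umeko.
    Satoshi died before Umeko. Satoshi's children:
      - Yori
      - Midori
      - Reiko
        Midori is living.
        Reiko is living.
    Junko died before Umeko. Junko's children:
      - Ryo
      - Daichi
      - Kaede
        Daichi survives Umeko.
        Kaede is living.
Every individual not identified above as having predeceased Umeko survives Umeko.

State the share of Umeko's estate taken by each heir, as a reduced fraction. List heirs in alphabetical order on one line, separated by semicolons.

There is no surviving spouse, so the entire estate passes to Umeko's descendants per capita at each generation.
At generation 1 (Fumio, Isamu, Satoshi, Junko) there are 4 shares of (1)/4 = 1/4 each.
Living: Fumio — each takes 1/4.
Deceased: Isamu, Satoshi, and Junko. Their combined 3/4 is pooled and carried to generation 2.
At generation 2 (Sachiko, Yori, Midori, Reiko, Ryo, Daichi, Kaede) there are 7 shares of (3/4)/7 = 3/28 each.
Living: Sachiko, Yori, Midori, Reiko, Ryo, Daichi, and Kaede — each takes 3/28.

Daichi 3/28; Fumio 1/4; Kaede 3/28; Midori 3/28; Reiko 3/28; Ryo 3/28; Sachiko 3/28; Yori 3/28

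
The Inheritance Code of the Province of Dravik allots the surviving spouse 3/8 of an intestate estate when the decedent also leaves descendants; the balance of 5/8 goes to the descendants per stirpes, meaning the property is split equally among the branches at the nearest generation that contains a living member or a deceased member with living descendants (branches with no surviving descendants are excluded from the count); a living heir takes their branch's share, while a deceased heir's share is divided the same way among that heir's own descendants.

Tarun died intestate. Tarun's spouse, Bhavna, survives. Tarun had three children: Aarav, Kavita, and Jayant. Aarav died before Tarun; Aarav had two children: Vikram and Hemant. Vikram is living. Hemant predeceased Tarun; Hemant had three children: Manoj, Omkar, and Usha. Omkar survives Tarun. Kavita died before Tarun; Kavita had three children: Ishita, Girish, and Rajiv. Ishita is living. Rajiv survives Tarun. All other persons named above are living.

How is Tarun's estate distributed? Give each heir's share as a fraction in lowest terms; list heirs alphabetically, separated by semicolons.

Bhavna 3/8; Girish 5/72; Ishita 5/72; Jayant 5/24; Manoj 5/144; Omkar 5/144; Rajiv 5/72; Usha 5/144; Vikram 5/48

Bhavna, as surviving spouse, takes 3/8.
The remaining 5/8 passes to Tarun's descendants per stirpes.
The 5/8 is divided into 3 equal shares of 5/24 among Aarav, Kavita, Jayant.
Aarav predeceased; the 5/24 allotted to Aarav's branch passes to Aarav's issue by representation.
The 5/24 is divided into 2 equal shares of 5/48 among Vikram, Hemant.
Vikram is living and takes 5/48.
Hemant predeceased; the 5/48 allotted to Hemant's branch passes to Hemant's issue by representation.
The 5/48 is divided into 3 equal shares of 5/144 among Manoj, Omkar, Usha.
Manoj is living and takes 5/144.
Omkar is living and takes 5/144.
Usha is living and takes 5/144.
Kavita predeceased; the 5/24 allotted to Kavita's branch passes to Kavita's issue by representation.
The 5/24 is divided into 3 equal shares of 5/72 among Ishita, Girish, Rajiv.
Ishita is living and takes 5/72.
Girish is living and takes 5/72.
Rajiv is living and takes 5/72.
Jayant is living and takes 5/24.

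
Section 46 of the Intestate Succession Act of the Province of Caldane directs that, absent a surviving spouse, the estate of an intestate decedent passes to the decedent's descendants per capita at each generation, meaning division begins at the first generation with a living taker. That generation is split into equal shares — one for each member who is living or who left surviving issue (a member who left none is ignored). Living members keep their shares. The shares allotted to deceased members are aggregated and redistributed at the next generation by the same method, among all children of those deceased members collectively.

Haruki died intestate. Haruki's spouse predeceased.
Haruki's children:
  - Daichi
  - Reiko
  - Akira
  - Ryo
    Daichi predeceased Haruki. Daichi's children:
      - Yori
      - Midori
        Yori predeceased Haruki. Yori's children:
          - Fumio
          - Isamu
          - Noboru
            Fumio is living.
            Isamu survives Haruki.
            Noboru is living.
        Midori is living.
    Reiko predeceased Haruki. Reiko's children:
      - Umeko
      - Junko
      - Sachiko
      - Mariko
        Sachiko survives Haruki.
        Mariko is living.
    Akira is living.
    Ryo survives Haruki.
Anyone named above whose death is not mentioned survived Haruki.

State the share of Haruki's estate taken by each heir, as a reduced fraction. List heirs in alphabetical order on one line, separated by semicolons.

There is no surviving spouse, so the entire estate passes to Haruki's descendants per capita at each generation.
At generation 1 (Daichi, Reiko, Akira, Ryo) there are 4 shares of (1)/4 = 1/4 each.
Living: Akira and Ryo — each takes 1/4.
Deceased: Daichi and Reiko. Their combined 1/2 is pooled and carried to generation 2.
At generation 2 (Yori, Midori, Umeko, Junko, Sachiko, Mariko) there are 6 shares of (1/2)/6 = 1/12 each.
Living: Midori, Umeko, Junko, Sachiko, and Mariko — each takes 1/12.
Deceased: Yori. That 1/12 share is carried to generation 3.
At generation 3 (Fumio, Isamu, Noboru) there are 3 shares of (1/12)/3 = 1/36 each.
Living: Fumio, Isamu, and Noboru — each takes 1/36.

Akira 1/4; Fumio 1/36; Isamu 1/36; Junko 1/12; Mariko 1/12; Midori 1/12; Noboru 1/36; Ryo 1/4; Sachiko 1/12; Umeko 1/12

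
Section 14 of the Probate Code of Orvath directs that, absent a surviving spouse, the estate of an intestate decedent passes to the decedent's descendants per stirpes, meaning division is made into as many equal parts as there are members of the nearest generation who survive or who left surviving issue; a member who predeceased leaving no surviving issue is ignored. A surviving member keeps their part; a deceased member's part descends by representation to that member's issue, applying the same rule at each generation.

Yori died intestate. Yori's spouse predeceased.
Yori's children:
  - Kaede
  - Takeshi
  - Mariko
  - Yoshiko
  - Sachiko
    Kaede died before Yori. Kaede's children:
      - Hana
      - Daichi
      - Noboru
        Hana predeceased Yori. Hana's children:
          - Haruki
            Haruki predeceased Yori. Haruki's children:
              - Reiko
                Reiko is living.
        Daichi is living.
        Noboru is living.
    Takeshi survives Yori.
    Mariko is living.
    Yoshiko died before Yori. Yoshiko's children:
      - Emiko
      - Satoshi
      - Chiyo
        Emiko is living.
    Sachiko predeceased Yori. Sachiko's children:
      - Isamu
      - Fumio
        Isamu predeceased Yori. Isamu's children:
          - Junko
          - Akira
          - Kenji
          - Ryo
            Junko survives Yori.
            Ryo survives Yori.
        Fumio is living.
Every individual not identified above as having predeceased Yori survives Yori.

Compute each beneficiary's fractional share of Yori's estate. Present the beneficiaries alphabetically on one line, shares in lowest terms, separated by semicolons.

There is no surviving spouse, so the entire estate passes to Yori's descendants per stirpes.
The estate is divided into 5 equal shares of 1/5 among Kaede, Takeshi, Mariko, Yoshiko, Sachiko.
Kaede predeceased; the 1/5 allotted to Kaede's branch passes to Kaede's issue by representation.
The 1/5 is divided into 3 equal shares of 1/15 among Hana, Daichi, Noboru.
Hana predeceased; the 1/15 allotted to Hana's branch passes to Hana's issue by representation.
Haruki's line is the sole branch at this level, so the full 1/15 passes to Haruki's issue by representation.
Reiko is the sole taker at this level and receives the full 1/15.
Daichi is living and takes 1/15.
Noboru is living and takes 1/15.
Takeshi is living and takes 1/5.
Mariko is living and takes 1/5.
Yoshiko predeceased; the 1/5 allotted to Yoshiko's branch passes to Yoshiko's issue by representation.
The 1/5 is divided into 3 equal shares of 1/15 among Emiko, Satoshi, Chiyo.
Emiko is living and takes 1/15.
Satoshi is living and takes 1/15.
Chiyo is living and takes 1/15.
Sachiko predeceased; the 1/5 allotted to Sachiko's branch passes to Sachiko's issue by representation.
The 1/5 is divided into 2 equal shares of 1/10 among Isamu, Fumio.
Isamu predeceased; the 1/10 allotted to Isamu's branch passes to Isamu's issue by representation.
The 1/10 is divided into 4 equal shares of 1/40 among Junko, Akira, Kenji, Ryo.
Junko is living and takes 1/40.
Akira is living and takes 1/40.
Kenji is living and takes 1/40.
Ryo is living and takes 1/40.
Fumio is living and takes 1/10.

Akira 1/40; Chiyo 1/15; Daichi 1/15; Emiko 1/15; Fumio 1/10; Junko 1/40; Kenji 1/40; Mariko 1/5; Noboru 1/15; Reiko 1/15; Ryo 1/40; Satoshi 1/15; Takeshi 1/5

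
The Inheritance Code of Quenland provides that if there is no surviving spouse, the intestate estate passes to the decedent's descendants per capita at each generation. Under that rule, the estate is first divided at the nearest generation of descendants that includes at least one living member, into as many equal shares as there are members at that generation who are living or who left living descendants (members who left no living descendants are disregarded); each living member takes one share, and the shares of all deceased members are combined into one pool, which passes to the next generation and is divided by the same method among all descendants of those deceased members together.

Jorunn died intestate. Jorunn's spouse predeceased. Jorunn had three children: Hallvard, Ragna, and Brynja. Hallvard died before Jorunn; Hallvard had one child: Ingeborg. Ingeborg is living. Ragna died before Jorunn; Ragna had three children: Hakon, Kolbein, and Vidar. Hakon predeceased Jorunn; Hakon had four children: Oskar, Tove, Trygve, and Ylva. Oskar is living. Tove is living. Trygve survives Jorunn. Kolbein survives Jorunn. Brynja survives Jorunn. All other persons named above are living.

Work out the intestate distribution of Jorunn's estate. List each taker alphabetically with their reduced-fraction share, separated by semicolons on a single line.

There is no surviving spouse, so the entire estate passes to Jorunn's descendants per capita at each generation.
At generation 1 (Hallvard, Ragna, Brynja) there are 3 shares of (1)/3 = 1/3 each.
Living: Brynja — each takes 1/3.
Deceased: Hallvard and Ragna. Their combined 2/3 is pooled and carried to generation 2.
At generation 2 (Ingeborg, Hakon, Kolbein, Vidar) there are 4 shares of (2/3)/4 = 1/6 each.
Living: Ingeborg, Kolbein, and Vidar — each takes 1/6.
Deceased: Hakon. That 1/6 share is carried to generation 3.
At generation 3 (Oskar, Tove, Trygve, Ylva) there are 4 shares of (1/6)/4 = 1/24 each.
Living: Oskar, Tove, Trygve, and Ylva — each takes 1/24.

Brynja 1/3; Ingeborg 1/6; Kolbein 1/6; Oskar 1/24; Tove 1/24; Trygve 1/24; Vidar 1/6; Ylva 1/24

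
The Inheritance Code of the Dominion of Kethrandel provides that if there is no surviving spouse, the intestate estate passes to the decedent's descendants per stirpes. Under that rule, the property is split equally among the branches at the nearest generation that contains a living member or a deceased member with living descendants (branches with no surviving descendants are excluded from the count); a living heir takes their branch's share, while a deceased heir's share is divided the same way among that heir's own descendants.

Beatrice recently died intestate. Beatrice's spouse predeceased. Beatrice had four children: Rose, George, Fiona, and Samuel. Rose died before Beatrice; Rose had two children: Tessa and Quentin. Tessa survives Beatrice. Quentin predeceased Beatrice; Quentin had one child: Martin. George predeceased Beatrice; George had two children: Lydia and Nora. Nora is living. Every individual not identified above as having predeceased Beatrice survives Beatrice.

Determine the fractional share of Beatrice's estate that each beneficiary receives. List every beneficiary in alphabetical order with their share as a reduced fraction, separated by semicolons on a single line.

There is no surviving spouse, so the entire estate passes to Beatrice's descendants per stirpes.
The estate is divided into 4 equal shares of 1/4 among Rose, George, Fiona, Samuel.
Rose predeceased; the 1/4 allotted to Rose's branch passes to Rose's issue by representation.
The 1/4 is divided into 2 equal shares of 1/8 among Tessa, Quentin.
Tessa is living and takes 1/8.
Quentin predeceased; the 1/8 allotted to Quentin's branch passes to Quentin's issue by representation.
Martin is the sole taker at this level and receives the full 1/8.
George predeceased; the 1/4 allotted to George's branch passes to George's issue by representation.
The 1/4 is divided into 2 equal shares of 1/8 among Lydia, Nora.
Lydia is living and takes 1/8.
Nora is living and takes 1/8.
Fiona is living and takes 1/4.
Samuel is living and takes 1/4.

Fiona 1/4; Lydia 1/8; Martin 1/8; Nora 1/8; Samuel 1/4; Tessa 1/8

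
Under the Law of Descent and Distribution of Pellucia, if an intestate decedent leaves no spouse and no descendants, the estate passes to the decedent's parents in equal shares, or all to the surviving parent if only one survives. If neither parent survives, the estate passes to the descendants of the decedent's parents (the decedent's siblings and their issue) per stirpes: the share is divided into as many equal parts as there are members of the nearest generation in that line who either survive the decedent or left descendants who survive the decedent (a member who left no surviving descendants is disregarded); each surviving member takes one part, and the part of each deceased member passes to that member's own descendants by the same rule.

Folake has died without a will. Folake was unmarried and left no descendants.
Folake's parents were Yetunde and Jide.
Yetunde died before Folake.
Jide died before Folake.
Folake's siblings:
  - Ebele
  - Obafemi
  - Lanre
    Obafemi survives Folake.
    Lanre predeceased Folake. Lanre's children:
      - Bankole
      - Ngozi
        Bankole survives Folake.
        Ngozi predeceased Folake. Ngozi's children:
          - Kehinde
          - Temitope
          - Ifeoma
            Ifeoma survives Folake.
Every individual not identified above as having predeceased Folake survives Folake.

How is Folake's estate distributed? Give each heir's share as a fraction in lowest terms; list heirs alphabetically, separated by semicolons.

Bankole 1/6; Ebele 1/3; Ifeoma 1/18; Kehinde 1/18; Obafemi 1/3; Temitope 1/18

Neither parent survives and there are no descendants, so the estate passes to Folake's siblings and their issue per stirpes.
The estate is divided into 3 equal shares of 1/3 among Ebele, Obafemi, Lanre.
Ebele is living and takes 1/3.
Obafemi is living and takes 1/3.
Lanre predeceased; the 1/3 allotted to Lanre's branch passes to Lanre's issue by representation.
The 1/3 is divided into 2 equal shares of 1/6 among Bankole, Ngozi.
Bankole is living and takes 1/6.
Ngozi predeceased; the 1/6 allotted to Ngozi's branch passes to Ngozi's issue by representation.
The 1/6 is divided into 3 equal shares of 1/18 among Kehinde, Temitope, Ifeoma.
Kehinde is living and takes 1/18.
Temitope is living and takes 1/18.
Ifeoma is living and takes 1/18.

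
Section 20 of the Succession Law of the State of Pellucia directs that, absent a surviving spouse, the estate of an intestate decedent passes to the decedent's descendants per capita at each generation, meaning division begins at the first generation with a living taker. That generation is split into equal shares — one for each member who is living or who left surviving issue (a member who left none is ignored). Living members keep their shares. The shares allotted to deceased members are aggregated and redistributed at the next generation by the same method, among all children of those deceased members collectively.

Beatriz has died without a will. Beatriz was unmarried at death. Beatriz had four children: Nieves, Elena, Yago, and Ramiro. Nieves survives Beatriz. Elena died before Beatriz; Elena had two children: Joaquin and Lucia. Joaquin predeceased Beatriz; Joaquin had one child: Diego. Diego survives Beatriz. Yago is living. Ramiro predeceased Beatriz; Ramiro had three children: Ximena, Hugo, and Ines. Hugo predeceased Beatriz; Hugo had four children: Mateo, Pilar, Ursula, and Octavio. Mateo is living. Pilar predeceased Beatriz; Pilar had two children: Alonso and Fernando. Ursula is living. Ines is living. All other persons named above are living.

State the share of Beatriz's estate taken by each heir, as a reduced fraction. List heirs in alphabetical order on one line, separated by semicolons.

There is no surviving spouse, so the entire estate passes to Beatriz's descendants per capita at each generation.
At generation 1 (Nieves, Elena, Yago, Ramiro) there are 4 shares of (1)/4 = 1/4 each.
Living: Nieves and Yago — each takes 1/4.
Deceased: Elena and Ramiro. Their combined 1/2 is pooled and carried to generation 2.
At generation 2 (Joaquin, Lucia, Ximena, Hugo, Ines) there are 5 shares of (1/2)/5 = 1/10 each.
Living: Lucia, Ximena, and Ines — each takes 1/10.
Deceased: Joaquin and Hugo. Their combined 1/5 is pooled and carried to generation 3.
At generation 3 (Diego, Mateo, Pilar, Ursula, Octavio) there are 5 shares of (1/5)/5 = 1/25 each.
Living: Diego, Mateo, Ursula, and Octavio — each takes 1/25.
Deceased: Pilar. That 1/25 share is carried to generation 4.
At generation 4 (Alonso, Fernando) there are 2 shares of (1/25)/2 = 1/50 each.
Living: Alonso and Fernando — each takes 1/50.

Alonso 1/50; Diego 1/25; Fernando 1/50; Ines 1/10; Lucia 1/10; Mateo 1/25; Nieves 1/4; Octavio 1/25; Ursula 1/25; Ximena 1/10; Yago 1/4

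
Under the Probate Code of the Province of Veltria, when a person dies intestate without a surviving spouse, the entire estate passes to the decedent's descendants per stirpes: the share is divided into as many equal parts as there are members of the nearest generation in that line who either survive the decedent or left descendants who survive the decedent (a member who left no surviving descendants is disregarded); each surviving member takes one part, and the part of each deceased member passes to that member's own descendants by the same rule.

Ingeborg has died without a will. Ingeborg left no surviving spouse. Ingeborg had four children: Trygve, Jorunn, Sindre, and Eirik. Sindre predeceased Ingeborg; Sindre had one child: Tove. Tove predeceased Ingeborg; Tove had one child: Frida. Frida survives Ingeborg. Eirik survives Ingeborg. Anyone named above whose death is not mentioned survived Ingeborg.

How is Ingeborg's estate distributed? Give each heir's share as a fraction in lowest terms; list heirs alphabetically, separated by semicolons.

There is no surviving spouse, so the entire estate passes to Ingeborg's descendants per stirpes.
The estate is divided into 4 equal shares of 1/4 among Trygve, Jorunn, Sindre, Eirik.
Trygve is living and takes 1/4.
Jorunn is living and takes 1/4.
Sindre predeceased; the 1/4 allotted to Sindre's branch passes to Sindre's issue by representation.
Tove's line is the sole branch at this level, so the full 1/4 passes to Tove's issue by representation.
Frida is the sole taker at this level and receives the full 1/4.
Eirik is living and takes 1/4.

Eirik 1/4; Frida 1/4; Jorunn 1/4; Trygve 1/4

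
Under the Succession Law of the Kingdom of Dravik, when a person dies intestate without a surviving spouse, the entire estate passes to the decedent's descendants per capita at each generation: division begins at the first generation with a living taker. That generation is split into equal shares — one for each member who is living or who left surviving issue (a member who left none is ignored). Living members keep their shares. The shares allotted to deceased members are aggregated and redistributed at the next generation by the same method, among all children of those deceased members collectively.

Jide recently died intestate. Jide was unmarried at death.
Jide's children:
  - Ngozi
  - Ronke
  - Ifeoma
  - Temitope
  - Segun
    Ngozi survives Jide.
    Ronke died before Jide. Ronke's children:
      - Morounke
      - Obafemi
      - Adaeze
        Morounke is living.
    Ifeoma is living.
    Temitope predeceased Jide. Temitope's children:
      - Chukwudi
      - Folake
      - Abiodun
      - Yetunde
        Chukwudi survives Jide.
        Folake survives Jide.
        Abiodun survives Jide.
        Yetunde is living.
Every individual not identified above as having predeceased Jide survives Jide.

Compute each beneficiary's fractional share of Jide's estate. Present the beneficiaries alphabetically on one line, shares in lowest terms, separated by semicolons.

Abiodun 2/35; Adaeze 2/35; Chukwudi 2/35; Folake 2/35; Ifeoma 1/5; Morounke 2/35; Ngozi 1/5; Obafemi 2/35; Segun 1/5; Yetunde 2/35

There is no surviving spouse, so the entire estate passes to Jide's descendants per capita at each generation.
At generation 1 (Ngozi, Ronke, Ifeoma, Temitope, Segun) there are 5 shares of (1)/5 = 1/5 each.
Living: Ngozi, Ifeoma, and Segun — each takes 1/5.
Deceased: Ronke and Temitope. Their combined 2/5 is pooled and carried to generation 2.
At generation 2 (Morounke, Obafemi, Adaeze, Chukwudi, Folake, Abiodun, Yetunde) there are 7 shares of (2/5)/7 = 2/35 each.
Living: Morounke, Obafemi, Adaeze, Chukwudi, Folake, Abiodun, and Yetunde — each takes 2/35.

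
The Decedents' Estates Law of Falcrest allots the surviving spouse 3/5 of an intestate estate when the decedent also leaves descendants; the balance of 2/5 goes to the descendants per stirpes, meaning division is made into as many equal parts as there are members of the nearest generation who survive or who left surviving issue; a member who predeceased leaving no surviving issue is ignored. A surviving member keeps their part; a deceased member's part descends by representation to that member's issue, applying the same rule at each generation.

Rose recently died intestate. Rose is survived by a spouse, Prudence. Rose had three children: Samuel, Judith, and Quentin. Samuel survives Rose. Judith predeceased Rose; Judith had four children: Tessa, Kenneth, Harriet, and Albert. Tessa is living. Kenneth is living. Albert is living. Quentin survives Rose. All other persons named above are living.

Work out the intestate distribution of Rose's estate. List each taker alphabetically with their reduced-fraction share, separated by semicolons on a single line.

Prudence, as surviving spouse, takes 3/5.
The remaining 2/5 passes to Rose's descendants per stirpes.
The 2/5 is divided into 3 equal shares of 2/15 among Samuel, Judith, Quentin.
Samuel is living and takes 2/15.
Judith predeceased; the 2/15 allotted to Judith's branch passes to Judith's issue by representation.
The 2/15 is divided into 4 equal shares of 1/30 among Tessa, Kenneth, Harriet, Albert.
Tessa is living and takes 1/30.
Kenneth is living and takes 1/30.
Harriet is living and takes 1/30.
Albert is living and takes 1/30.
Quentin is living and takes 2/15.

Albert 1/30; Harriet 1/30; Kenneth 1/30; Prudence 3/5; Quentin 2/15; Samuel 2/15; Tessa 1/30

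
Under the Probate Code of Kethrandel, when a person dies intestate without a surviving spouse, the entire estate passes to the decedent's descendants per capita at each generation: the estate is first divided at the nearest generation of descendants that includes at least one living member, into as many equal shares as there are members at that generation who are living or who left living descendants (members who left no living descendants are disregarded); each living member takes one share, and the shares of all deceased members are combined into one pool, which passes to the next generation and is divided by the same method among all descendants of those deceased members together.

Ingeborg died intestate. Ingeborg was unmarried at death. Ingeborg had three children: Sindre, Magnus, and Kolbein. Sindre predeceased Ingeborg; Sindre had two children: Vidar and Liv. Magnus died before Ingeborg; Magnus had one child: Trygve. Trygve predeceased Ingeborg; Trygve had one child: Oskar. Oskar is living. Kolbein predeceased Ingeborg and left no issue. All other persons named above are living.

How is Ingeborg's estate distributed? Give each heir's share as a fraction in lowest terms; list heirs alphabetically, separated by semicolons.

Liv 1/3; Oskar 1/3; Vidar 1/3

There is no surviving spouse, so the entire estate passes to Ingeborg's descendants per capita at each generation.
No one at generation 1 (Sindre, Magnus) is living; moving to the next generation.
At generation 2 (Vidar, Liv, Trygve) there are 3 shares of (1)/3 = 1/3 each.
Living: Vidar and Liv — each takes 1/3.
Deceased: Trygve. That 1/3 share is carried to generation 3.
At generation 3 (Oskar) there are 1 shares of (1/3)/1 = 1/3 each.
Living: Oskar — each takes 1/3.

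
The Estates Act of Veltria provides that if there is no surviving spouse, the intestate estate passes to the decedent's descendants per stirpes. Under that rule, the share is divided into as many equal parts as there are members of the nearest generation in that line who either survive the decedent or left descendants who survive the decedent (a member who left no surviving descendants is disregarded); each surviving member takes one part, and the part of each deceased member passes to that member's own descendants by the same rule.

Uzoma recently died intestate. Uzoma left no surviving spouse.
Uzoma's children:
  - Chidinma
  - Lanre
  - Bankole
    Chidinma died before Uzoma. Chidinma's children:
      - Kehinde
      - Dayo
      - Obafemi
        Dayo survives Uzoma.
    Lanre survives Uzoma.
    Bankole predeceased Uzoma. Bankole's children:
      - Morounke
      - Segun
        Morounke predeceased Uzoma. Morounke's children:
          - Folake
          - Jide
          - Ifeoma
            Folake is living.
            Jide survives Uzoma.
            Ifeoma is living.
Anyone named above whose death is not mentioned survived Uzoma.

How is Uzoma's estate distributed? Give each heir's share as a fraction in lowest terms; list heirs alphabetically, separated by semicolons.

Dayo 1/9; Folake 1/18; Ifeoma 1/18; Jide 1/18; Kehinde 1/9; Lanre 1/3; Obafemi 1/9; Segun 1/6

There is no surviving spouse, so the entire estate passes to Uzoma's descendants per stirpes.
The estate is divided into 3 equal shares of 1/3 among Chidinma, Lanre, Bankole.
Chidinma predeceased; the 1/3 allotted to Chidinma's branch passes to Chidinma's issue by representation.
The 1/3 is divided into 3 equal shares of 1/9 among Kehinde, Dayo, Obafemi.
Kehinde is living and takes 1/9.
Dayo is living and takes 1/9.
Obafemi is living and takes 1/9.
Lanre is living and takes 1/3.
Bankole predeceased; the 1/3 allotted to Bankole's branch passes to Bankole's issue by representation.
The 1/3 is divided into 2 equal shares of 1/6 among Morounke, Segun.
Morounke predeceased; the 1/6 allotted to Morounke's branch passes to Morounke's issue by representation.
The 1/6 is divided into 3 equal shares of 1/18 among Folake, Jide, Ifeoma.
Folake is living and takes 1/18.
Jide is living and takes 1/18.
Ifeoma is living and takes 1/18.
Segun is living and takes 1/6.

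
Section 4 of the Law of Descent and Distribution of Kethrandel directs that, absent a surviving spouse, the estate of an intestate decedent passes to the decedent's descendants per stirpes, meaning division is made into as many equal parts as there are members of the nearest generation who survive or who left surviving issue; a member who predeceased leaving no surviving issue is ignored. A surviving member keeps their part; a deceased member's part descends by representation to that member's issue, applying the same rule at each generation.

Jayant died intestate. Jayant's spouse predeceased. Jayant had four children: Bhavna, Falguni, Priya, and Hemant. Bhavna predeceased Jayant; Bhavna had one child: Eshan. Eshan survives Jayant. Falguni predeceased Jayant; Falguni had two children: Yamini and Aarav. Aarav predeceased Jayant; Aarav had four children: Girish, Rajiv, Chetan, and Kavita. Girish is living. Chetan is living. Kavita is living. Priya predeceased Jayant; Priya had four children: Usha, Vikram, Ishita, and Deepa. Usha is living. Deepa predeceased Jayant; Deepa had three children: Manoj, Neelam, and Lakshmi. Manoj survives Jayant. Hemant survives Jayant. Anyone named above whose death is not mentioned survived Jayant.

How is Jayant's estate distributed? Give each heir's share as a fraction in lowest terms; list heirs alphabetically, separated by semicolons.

There is no surviving spouse, so the entire estate passes to Jayant's descendants per stirpes.
The estate is divided into 4 equal shares of 1/4 among Bhavna, Falguni, Priya, Hemant.
Bhavna predeceased; the 1/4 allotted to Bhavna's branch passes to Bhavna's issue by representation.
Eshan is the sole taker at this level and receives the full 1/4.
Falguni predeceased; the 1/4 allotted to Falguni's branch passes to Falguni's issue by representation.
The 1/4 is divided into 2 equal shares of 1/8 among Yamini, Aarav.
Yamini is living and takes 1/8.
Aarav predeceased; the 1/8 allotted to Aarav's branch passes to Aarav's issue by representation.
The 1/8 is divided into 4 equal shares of 1/32 among Girish, Rajiv, Chetan, Kavita.
Girish is living and takes 1/32.
Rajiv is living and takes 1/32.
Chetan is living and takes 1/32.
Kavita is living and takes 1/32.
Priya predeceased; the 1/4 allotted to Priya's branch passes to Priya's issue by representation.
The 1/4 is divided into 4 equal shares of 1/16 among Usha, Vikram, Ishita, Deepa.
Usha is living and takes 1/16.
Vikram is living and takes 1/16.
Ishita is living and takes 1/16.
Deepa predeceased; the 1/16 allotted to Deepa's branch passes to Deepa's issue by representation.
The 1/16 is divided into 3 equal shares of 1/48 among Manoj, Neelam, Lakshmi.
Manoj is living and takes 1/48.
Neelam is living and takes 1/48.
Lakshmi is living and takes 1/48.
Hemant is living and takes 1/4.

Chetan 1/32; Eshan 1/4; Girish 1/32; Hemant 1/4; Ishita 1/16; Kavita 1/32; Lakshmi 1/48; Manoj 1/48; Neelam 1/48; Rajiv 1/32; Usha 1/16; Vikram 1/16; Yamini 1/8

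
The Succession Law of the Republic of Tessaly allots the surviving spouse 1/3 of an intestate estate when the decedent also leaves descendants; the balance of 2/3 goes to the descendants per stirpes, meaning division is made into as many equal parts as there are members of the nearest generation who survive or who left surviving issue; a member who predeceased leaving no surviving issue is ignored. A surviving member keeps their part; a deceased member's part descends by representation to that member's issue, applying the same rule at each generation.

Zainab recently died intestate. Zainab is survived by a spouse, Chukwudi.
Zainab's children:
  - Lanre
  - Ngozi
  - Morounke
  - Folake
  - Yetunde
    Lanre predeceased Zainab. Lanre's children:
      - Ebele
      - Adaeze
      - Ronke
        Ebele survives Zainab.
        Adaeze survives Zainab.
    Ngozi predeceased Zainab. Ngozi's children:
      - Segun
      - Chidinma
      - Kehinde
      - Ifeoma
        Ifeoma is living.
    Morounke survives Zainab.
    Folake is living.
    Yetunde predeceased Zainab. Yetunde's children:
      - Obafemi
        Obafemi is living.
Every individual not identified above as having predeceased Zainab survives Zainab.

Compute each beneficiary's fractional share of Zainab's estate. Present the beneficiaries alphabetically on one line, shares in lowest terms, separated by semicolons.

Adaeze 2/45; Chidinma 1/30; Chukwudi 1/3; Ebele 2/45; Folake 2/15; Ifeoma 1/30; Kehinde 1/30; Morounke 2/15; Obafemi 2/15; Ronke 2/45; Segun 1/30

Chukwudi, as surviving spouse, takes 1/3.
The remaining 2/3 passes to Zainab's descendants per stirpes.
The 2/3 is divided into 5 equal shares of 2/15 among Lanre, Ngozi, Morounke, Folake, Yetunde.
Lanre predeceased; the 2/15 allotted to Lanre's branch passes to Lanre's issue by representation.
The 2/15 is divided into 3 equal shares of 2/45 among Ebele, Adaeze, Ronke.
Ebele is living and takes 2/45.
Adaeze is living and takes 2/45.
Ronke is living and takes 2/45.
Ngozi predeceased; the 2/15 allotted to Ngozi's branch passes to Ngozi's issue by representation.
The 2/15 is divided into 4 equal shares of 1/30 among Segun, Chidinma, Kehinde, Ifeoma.
Segun is living and takes 1/30.
Chidinma is living and takes 1/30.
Kehinde is living and takes 1/30.
Ifeoma is living and takes 1/30.
Morounke is living and takes 2/15.
Folake is living and takes 2/15.
Yetunde predeceased; the 2/15 allotted to Yetunde's branch passes to Yetunde's issue by representation.
Obafemi is the sole taker at this level and receives the full 2/15.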